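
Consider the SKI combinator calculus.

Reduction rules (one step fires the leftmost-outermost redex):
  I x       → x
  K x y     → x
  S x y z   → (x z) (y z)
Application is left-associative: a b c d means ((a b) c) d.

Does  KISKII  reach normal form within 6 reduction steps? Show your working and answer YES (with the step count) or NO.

  start: KISKII
  step 1: IKII
  step 2: KII
  step 3: I

Answer: YES — reaches normal form I in 3 ≤ 6 steps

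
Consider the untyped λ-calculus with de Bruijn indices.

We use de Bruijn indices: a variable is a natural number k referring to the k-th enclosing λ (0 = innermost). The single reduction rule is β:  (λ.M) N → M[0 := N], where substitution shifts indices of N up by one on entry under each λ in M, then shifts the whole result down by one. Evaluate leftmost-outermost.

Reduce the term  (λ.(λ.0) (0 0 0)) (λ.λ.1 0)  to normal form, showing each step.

  start: (λ.(λ.0) (0 0 0)) (λ.λ.1 0)
  [1] (λ.0) ((λ.λ.1 0) (λ.λ.1 0) (λ.λ.1 0))
  [2] (λ.λ.1 0) (λ.λ.1 0) (λ.λ.1 0)
  [3] (λ.(λ.λ.1 0) 0) (λ.λ.1 0)
  [4] (λ.λ.1 0) (λ.λ.1 0)
  [5] λ.(λ.λ.1 0) 0
  [6] λ.λ.1 0

Answer: normal form = λ.λ.1 0  (in 6 steps)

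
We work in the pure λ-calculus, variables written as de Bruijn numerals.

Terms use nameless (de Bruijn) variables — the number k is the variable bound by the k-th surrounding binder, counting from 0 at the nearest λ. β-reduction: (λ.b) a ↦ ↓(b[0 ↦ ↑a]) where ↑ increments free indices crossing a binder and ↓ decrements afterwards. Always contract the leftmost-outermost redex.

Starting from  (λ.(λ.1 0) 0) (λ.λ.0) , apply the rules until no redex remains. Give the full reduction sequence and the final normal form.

Answer: normal form = λ.0  (in 3 steps)

Working:
  start: (λ.(λ.1 0) 0) (λ.λ.0)
  step 1: (λ.(λ.λ.0) 0) (λ.λ.0)
  step 2: (λ.λ.0) (λ.λ.0)
  step 3: λ.0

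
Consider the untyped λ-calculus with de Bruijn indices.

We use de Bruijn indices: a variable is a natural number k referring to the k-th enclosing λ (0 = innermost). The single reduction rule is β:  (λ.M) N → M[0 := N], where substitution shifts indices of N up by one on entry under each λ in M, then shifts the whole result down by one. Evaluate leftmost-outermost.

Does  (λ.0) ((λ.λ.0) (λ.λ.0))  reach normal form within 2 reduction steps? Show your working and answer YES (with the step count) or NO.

  start: (λ.0) ((λ.λ.0) (λ.λ.0))
  →1  (λ.λ.0) (λ.λ.0)
  →2  λ.0

Answer: YES — reaches normal form λ.0 in 2 ≤ 2 steps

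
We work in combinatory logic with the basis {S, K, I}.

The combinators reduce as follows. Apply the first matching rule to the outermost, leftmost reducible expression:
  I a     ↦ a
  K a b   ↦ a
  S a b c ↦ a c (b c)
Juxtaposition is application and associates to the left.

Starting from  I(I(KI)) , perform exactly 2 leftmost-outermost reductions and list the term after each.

  start: I(I(KI))
  [1] I(KI)
  [2] KI

Answer: after 2 steps: KI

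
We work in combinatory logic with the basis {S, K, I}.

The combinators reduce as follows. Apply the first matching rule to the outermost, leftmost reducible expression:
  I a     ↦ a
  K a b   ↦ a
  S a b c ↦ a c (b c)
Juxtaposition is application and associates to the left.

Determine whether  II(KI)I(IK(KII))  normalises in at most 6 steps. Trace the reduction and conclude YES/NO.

Answer: YES — reaches normal form KI in 6 ≤ 6 steps

Derivation:
  start: II(KI)I(IK(KII))
  [1] I(KI)I(IK(KII))
  [2] KII(IK(KII))
  [3] I(IK(KII))
  [4] IK(KII)
  [5] K(KII)
  [6] KI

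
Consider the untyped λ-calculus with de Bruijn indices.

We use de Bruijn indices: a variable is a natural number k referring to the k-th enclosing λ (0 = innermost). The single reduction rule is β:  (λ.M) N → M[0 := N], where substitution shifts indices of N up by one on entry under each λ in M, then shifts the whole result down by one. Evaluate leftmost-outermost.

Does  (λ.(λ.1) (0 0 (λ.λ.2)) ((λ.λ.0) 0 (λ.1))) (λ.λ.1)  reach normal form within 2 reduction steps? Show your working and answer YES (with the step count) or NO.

Answer: NO — after 2 steps the term is (λ.λ.1) ((λ.λ.0) (λ.λ.1) (λ.λ.λ.1)), not yet normal

Working:
  start: (λ.(λ.1) (0 0 (λ.λ.2)) ((λ.λ.0) 0 (λ.1))) (λ.λ.1)
  step 1: (λ.λ.λ.1) ((λ.λ.1) (λ.λ.1) (λ.λ.λ.λ.1)) ((λ.λ.0) (λ.λ.1) (λ.λ.λ.1))
  step 2: (λ.λ.1) ((λ.λ.0) (λ.λ.1) (λ.λ.λ.1))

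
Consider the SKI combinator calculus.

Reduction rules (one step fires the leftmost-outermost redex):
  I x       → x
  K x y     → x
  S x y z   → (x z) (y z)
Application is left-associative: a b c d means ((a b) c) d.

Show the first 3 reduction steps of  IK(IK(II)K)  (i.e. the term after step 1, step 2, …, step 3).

Answer: after 3 steps: K(II)

Derivation:
  start: IK(IK(II)K)
  step 1: K(IK(II)K)
  step 2: K(K(II)K)
  step 3: K(II)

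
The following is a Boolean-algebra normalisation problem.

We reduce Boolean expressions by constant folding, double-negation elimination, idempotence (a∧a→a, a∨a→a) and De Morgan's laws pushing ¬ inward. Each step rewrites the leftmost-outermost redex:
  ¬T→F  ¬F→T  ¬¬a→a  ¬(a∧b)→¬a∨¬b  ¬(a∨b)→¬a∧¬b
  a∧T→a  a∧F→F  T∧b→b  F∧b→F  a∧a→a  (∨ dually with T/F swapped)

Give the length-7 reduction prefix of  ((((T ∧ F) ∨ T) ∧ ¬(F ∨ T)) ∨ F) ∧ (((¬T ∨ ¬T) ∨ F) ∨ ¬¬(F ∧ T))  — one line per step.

  start: ((((T ∧ F) ∨ T) ∧ ¬(F ∨ T)) ∨ F) ∧ (((¬T ∨ ¬T) ∨ F) ∨ ¬¬(F ∧ T))
  step 1: (((T ∧ F) ∨ T) ∧ ¬(F ∨ T)) ∧ (((¬T ∨ ¬T) ∨ F) ∨ ¬¬(F ∧ T))
  step 2: (T ∧ ¬(F ∨ T)) ∧ (((¬T ∨ ¬T) ∨ F) ∨ ¬¬(F ∧ T))
  step 3: ¬(F ∨ T) ∧ (((¬T ∨ ¬T) ∨ F) ∨ ¬¬(F ∧ T))
  step 4: (¬F ∧ ¬T) ∧ (((¬T ∨ ¬T) ∨ F) ∨ ¬¬(F ∧ T))
  step 5: (T ∧ ¬T) ∧ (((¬T ∨ ¬T) ∨ F) ∨ ¬¬(F ∧ T))
  step 6: ¬T ∧ (((¬T ∨ ¬T) ∨ F) ∨ ¬¬(F ∧ T))
  step 7: F ∧ (((¬T ∨ ¬T) ∨ F) ∨ ¬¬(F ∧ T))

Answer: after 7 steps: F ∧ (((¬T ∨ ¬T) ∨ F) ∨ ¬¬(F ∧ T))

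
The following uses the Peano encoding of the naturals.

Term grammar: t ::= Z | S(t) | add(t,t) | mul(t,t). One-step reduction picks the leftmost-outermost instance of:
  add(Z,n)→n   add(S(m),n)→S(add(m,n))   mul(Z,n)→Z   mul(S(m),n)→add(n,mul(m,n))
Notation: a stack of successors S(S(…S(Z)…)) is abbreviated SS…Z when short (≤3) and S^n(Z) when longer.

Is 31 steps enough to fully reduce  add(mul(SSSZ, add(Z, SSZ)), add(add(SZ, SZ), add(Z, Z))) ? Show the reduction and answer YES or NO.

Answer: YES — reaches normal form S^8(Z) in 29 ≤ 31 steps

Reduction:
  start: add(mul(SSSZ, add(Z, SSZ)), add(add(SZ, SZ), add(Z, Z)))
  →1  add(add(add(Z, SSZ), mul(SSZ, add(Z, SSZ))), add(add(SZ, SZ), add(Z, Z)))
  →2  add(add(SSZ, mul(SSZ, add(Z, SSZ))), add(add(SZ, SZ), add(Z, Z)))
  →3  add(S(add(SZ, mul(SSZ, add(Z, SSZ)))), add(add(SZ, SZ), add(Z, Z)))
  →4  S(add(add(SZ, mul(SSZ, add(Z, SSZ))), add(add(SZ, SZ), add(Z, Z))))
  →5  S(add(S(add(Z, mul(SSZ, add(Z, SSZ)))), add(add(SZ, SZ), add(Z, Z))))
  →6  S(S(add(add(Z, mul(SSZ, add(Z, SSZ))), add(add(SZ, SZ), add(Z, Z)))))
  →7  S(S(add(mul(SSZ, add(Z, SSZ)), add(add(SZ, SZ), add(Z, Z)))))
  →8  S(S(add(add(add(Z, SSZ), mul(SZ, add(Z, SSZ))), add(add(SZ, SZ), add(Z, Z)))))
  →9  S(S(add(add(SSZ, mul(SZ, add(Z, SSZ))), add(add(SZ, SZ), add(Z, Z)))))
  →10  S(S(add(S(add(SZ, mul(SZ, add(Z, SSZ)))), add(add(SZ, SZ), add(Z, Z)))))
  →11  S(S(S(add(add(SZ, mul(SZ, add(Z, SSZ))), add(add(SZ, SZ), add(Z, Z))))))
  →12  S(S(S(add(S(add(Z, mul(SZ, add(Z, SSZ)))), add(add(SZ, SZ), add(Z, Z))))))
  →13  S(S(S(S(add(add(Z, mul(SZ, add(Z, SSZ))), add(add(SZ, SZ), add(Z, Z)))))))
  →14  S(S(S(S(add(mul(SZ, add(Z, SSZ)), add(add(SZ, SZ), add(Z, Z)))))))
  →15  S(S(S(S(add(add(add(Z, SSZ), mul(Z, add(Z, SSZ))), add(add(SZ, SZ), add(Z, Z)))))))
  →16  S(S(S(S(add(add(SSZ, mul(Z, add(Z, SSZ))), add(add(SZ, SZ), add(Z, Z)))))))
  →17  S(S(S(S(add(S(add(SZ, mul(Z, add(Z, SSZ)))), add(add(SZ, SZ), add(Z, Z)))))))
  →18  S(S(S(S(S(add(add(SZ, mul(Z, add(Z, SSZ))), add(add(SZ, SZ), add(Z, Z))))))))
  →19  S(S(S(S(S(add(S(add(Z, mul(Z, add(Z, SSZ)))), add(add(SZ, SZ), add(Z, Z))))))))
  →20  S(S(S(S(S(S(add(add(Z, mul(Z, add(Z, SSZ))), add(add(SZ, SZ), add(Z, Z)))))))))
  →21  S(S(S(S(S(S(add(mul(Z, add(Z, SSZ)), add(add(SZ, SZ), add(Z, Z)))))))))
  →22  S(S(S(S(S(S(add(Z, add(add(SZ, SZ), add(Z, Z)))))))))
  →23  S(S(S(S(S(S(add(add(SZ, SZ), add(Z, Z))))))))
  →24  S(S(S(S(S(S(add(S(add(Z, SZ)), add(Z, Z))))))))
  →25  S(S(S(S(S(S(S(add(add(Z, SZ), add(Z, Z)))))))))
  →26  S(S(S(S(S(S(S(add(SZ, add(Z, Z)))))))))
  →27  S(S(S(S(S(S(S(S(add(Z, add(Z, Z))))))))))
  →28  S(S(S(S(S(S(S(S(add(Z, Z)))))))))
  →29  S^8(Z)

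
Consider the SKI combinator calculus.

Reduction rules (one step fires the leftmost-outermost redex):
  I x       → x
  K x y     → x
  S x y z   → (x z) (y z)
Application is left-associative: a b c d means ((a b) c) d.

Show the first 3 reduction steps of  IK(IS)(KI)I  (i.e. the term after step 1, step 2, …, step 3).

Answer: after 3 steps: SI

Derivation:
  start: IK(IS)(KI)I
  [1] K(IS)(KI)I
  [2] ISI
  [3] SI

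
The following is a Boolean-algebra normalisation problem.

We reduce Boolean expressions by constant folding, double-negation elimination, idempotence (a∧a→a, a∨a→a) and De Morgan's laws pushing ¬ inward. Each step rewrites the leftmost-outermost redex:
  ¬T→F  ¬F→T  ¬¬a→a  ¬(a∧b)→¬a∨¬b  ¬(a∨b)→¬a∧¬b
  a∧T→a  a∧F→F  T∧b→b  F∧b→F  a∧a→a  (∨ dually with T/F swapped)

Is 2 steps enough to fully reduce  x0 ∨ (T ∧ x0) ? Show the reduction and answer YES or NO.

  start: x0 ∨ (T ∧ x0)
  step 1: x0 ∨ x0
  step 2: x0

Answer: YES — reaches normal form x0 in 2 ≤ 2 steps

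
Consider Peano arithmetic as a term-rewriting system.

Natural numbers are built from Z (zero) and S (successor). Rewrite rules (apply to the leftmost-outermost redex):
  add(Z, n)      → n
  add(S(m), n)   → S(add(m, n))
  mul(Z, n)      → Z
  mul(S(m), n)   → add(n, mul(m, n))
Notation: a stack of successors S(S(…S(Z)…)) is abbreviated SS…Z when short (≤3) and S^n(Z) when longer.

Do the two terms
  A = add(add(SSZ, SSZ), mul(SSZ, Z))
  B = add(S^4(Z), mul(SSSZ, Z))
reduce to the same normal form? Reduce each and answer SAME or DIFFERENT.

Term A:
  start: add(add(SSZ, SSZ), mul(SSZ, Z))
  →1  add(S(add(SZ, SSZ)), mul(SSZ, Z))
  →2  S(add(add(SZ, SSZ), mul(SSZ, Z)))
  →3  S(add(S(add(Z, SSZ)), mul(SSZ, Z)))
  →4  S(S(add(add(Z, SSZ), mul(SSZ, Z))))
  →5  S(S(add(SSZ, mul(SSZ, Z))))
  →6  S(S(S(add(SZ, mul(SSZ, Z)))))
  →7  S(S(S(S(add(Z, mul(SSZ, Z))))))
  →8  S(S(S(S(mul(SSZ, Z)))))
  →9  S(S(S(S(add(Z, mul(SZ, Z))))))
  →10  S(S(S(S(mul(SZ, Z)))))
  →11  S(S(S(S(add(Z, mul(Z, Z))))))
  →12  S(S(S(S(mul(Z, Z)))))
  →13  S^4(Z)

Term B:
  start: add(S^4(Z), mul(SSSZ, Z))
  →1  S(add(SSSZ, mul(SSSZ, Z)))
  →2  S(S(add(SSZ, mul(SSSZ, Z))))
  →3  S(S(S(add(SZ, mul(SSSZ, Z)))))
  →4  S(S(S(S(add(Z, mul(SSSZ, Z))))))
  →5  S(S(S(S(mul(SSSZ, Z)))))
  →6  S(S(S(S(add(Z, mul(SSZ, Z))))))
  →7  S(S(S(S(mul(SSZ, Z)))))
  →8  S(S(S(S(add(Z, mul(SZ, Z))))))
  →9  S(S(S(S(mul(SZ, Z)))))
  →10  S(S(S(S(add(Z, mul(Z, Z))))))
  →11  S(S(S(S(mul(Z, Z)))))
  →12  S^4(Z)

Answer: SAME — A ⇓ S^4(Z), B ⇓ S^4(Z)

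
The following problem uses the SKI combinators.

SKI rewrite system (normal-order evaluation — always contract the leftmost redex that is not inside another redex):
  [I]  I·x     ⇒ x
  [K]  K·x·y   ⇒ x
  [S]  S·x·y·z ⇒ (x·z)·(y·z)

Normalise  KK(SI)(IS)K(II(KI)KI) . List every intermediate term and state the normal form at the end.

  start: KK(SI)(IS)K(II(KI)KI)
  [1] K(IS)K(II(KI)KI)
  [2] IS(II(KI)KI)
  [3] S(II(KI)KI)
  [4] S(I(KI)KI)
  [5] S(KIKI)
  [6] S(II)
  [7] SI

Answer: normal form = SI  (in 7 steps)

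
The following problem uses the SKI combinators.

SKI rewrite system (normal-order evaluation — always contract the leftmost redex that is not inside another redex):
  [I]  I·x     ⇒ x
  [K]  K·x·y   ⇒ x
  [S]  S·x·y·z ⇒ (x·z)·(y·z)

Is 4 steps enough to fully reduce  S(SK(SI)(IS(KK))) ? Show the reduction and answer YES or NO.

Answer: YES — reaches normal form S(S(KK)) in 3 ≤ 4 steps

Derivation:
  start: S(SK(SI)(IS(KK)))
  [1] S(K(IS(KK))(SI(IS(KK))))
  [2] S(IS(KK))
  [3] S(S(KK))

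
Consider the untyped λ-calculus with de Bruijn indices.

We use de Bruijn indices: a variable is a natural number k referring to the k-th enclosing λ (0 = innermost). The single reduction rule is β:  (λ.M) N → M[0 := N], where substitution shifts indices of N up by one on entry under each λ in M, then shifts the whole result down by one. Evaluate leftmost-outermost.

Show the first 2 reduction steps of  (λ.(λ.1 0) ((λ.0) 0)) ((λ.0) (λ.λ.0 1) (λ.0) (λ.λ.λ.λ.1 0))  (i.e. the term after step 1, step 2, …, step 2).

Answer: after 2 steps: (λ.0) (λ.λ.0 1) (λ.0) (λ.λ.λ.λ.1 0) ((λ.0) ((λ.0) (λ.λ.0 1) (λ.0) (λ.λ.λ.λ.1 0)))

Reduction:
  start: (λ.(λ.1 0) ((λ.0) 0)) ((λ.0) (λ.λ.0 1) (λ.0) (λ.λ.λ.λ.1 0))
  step 1: (λ.(λ.0) (λ.λ.0 1) (λ.0) (λ.λ.λ.λ.1 0) 0) ((λ.0) ((λ.0) (λ.λ.0 1) (λ.0) (λ.λ.λ.λ.1 0)))
  step 2: (λ.0) (λ.λ.0 1) (λ.0) (λ.λ.λ.λ.1 0) ((λ.0) ((λ.0) (λ.λ.0 1) (λ.0) (λ.λ.λ.λ.1 0)))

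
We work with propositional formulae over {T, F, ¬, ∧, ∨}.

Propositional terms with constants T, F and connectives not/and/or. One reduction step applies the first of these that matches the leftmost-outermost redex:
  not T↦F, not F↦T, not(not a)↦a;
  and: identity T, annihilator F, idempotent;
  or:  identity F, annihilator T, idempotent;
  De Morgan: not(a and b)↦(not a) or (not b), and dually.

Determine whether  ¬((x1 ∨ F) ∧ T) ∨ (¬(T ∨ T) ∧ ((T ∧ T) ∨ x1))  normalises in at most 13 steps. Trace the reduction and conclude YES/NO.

Answer: YES — reaches normal form ¬x1 in 11 ≤ 13 steps

Derivation:
  start: ¬((x1 ∨ F) ∧ T) ∨ (¬(T ∨ T) ∧ ((T ∧ T) ∨ x1))
  [1] (¬(x1 ∨ F) ∨ ¬T) ∨ (¬(T ∨ T) ∧ ((T ∧ T) ∨ x1))
  [2] ((¬x1 ∧ ¬F) ∨ ¬T) ∨ (¬(T ∨ T) ∧ ((T ∧ T) ∨ x1))
  [3] ((¬x1 ∧ T) ∨ ¬T) ∨ (¬(T ∨ T) ∧ ((T ∧ T) ∨ x1))
  [4] (¬x1 ∨ ¬T) ∨ (¬(T ∨ T) ∧ ((T ∧ T) ∨ x1))
  [5] (¬x1 ∨ F) ∨ (¬(T ∨ T) ∧ ((T ∧ T) ∨ x1))
  [6] ¬x1 ∨ (¬(T ∨ T) ∧ ((T ∧ T) ∨ x1))
  [7] ¬x1 ∨ ((¬T ∧ ¬T) ∧ ((T ∧ T) ∨ x1))
  [8] ¬x1 ∨ (¬T ∧ ((T ∧ T) ∨ x1))
  [9] ¬x1 ∨ (F ∧ ((T ∧ T) ∨ x1))
  [10] ¬x1 ∨ F
  [11] ¬x1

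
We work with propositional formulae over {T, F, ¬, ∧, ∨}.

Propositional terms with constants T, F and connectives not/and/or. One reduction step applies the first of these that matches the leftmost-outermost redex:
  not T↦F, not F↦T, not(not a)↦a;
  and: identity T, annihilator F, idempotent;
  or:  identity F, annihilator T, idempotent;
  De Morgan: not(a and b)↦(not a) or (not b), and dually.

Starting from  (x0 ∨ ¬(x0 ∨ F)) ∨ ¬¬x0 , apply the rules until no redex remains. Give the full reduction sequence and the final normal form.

Answer: normal form = (x0 ∨ ¬x0) ∨ x0  (in 4 steps)

Derivation:
  start: (x0 ∨ ¬(x0 ∨ F)) ∨ ¬¬x0
  →1  (x0 ∨ (¬x0 ∧ ¬F)) ∨ ¬¬x0
  →2  (x0 ∨ (¬x0 ∧ T)) ∨ ¬¬x0
  →3  (x0 ∨ ¬x0) ∨ ¬¬x0
  →4  (x0 ∨ ¬x0) ∨ x0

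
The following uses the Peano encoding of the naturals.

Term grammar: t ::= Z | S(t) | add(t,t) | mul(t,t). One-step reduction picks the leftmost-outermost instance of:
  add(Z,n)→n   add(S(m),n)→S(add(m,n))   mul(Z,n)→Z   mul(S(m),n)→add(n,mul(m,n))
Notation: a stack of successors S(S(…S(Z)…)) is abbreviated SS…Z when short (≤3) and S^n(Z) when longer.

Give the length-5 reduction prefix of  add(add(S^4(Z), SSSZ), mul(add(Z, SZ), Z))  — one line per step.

Answer: after 5 steps: S(S(add(S(add(SZ, SSSZ)), mul(add(Z, SZ), Z))))

Derivation:
  start: add(add(S^4(Z), SSSZ), mul(add(Z, SZ), Z))
  [1] add(S(add(SSSZ, SSSZ)), mul(add(Z, SZ), Z))
  [2] S(add(add(SSSZ, SSSZ), mul(add(Z, SZ), Z)))
  [3] S(add(S(add(SSZ, SSSZ)), mul(add(Z, SZ), Z)))
  [4] S(S(add(add(SSZ, SSSZ), mul(add(Z, SZ), Z))))
  [5] S(S(add(S(add(SZ, SSSZ)), mul(add(Z, SZ), Z))))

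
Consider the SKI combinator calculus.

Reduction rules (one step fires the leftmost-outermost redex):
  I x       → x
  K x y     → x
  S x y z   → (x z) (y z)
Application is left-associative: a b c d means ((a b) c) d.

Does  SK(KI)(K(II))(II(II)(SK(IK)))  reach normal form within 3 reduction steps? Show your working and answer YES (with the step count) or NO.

  start: SK(KI)(K(II))(II(II)(SK(IK)))
  →1  K(K(II))(KI(K(II)))(II(II)(SK(IK)))
  →2  K(II)(II(II)(SK(IK)))
  →3  II

Answer: NO — after 3 steps the term is II, not yet normal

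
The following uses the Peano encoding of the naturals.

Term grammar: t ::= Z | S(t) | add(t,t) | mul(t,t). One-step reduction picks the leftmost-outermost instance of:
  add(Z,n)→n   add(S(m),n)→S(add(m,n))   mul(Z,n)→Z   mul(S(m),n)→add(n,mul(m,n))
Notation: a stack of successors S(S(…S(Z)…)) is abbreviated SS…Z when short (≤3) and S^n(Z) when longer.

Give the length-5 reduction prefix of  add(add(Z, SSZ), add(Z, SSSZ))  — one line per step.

  start: add(add(Z, SSZ), add(Z, SSSZ))
  step 1: add(SSZ, add(Z, SSSZ))
  step 2: S(add(SZ, add(Z, SSSZ)))
  step 3: S(S(add(Z, add(Z, SSSZ))))
  step 4: S(S(add(Z, SSSZ)))
  step 5: S^5(Z)

Answer: after 5 steps: S^5(Z)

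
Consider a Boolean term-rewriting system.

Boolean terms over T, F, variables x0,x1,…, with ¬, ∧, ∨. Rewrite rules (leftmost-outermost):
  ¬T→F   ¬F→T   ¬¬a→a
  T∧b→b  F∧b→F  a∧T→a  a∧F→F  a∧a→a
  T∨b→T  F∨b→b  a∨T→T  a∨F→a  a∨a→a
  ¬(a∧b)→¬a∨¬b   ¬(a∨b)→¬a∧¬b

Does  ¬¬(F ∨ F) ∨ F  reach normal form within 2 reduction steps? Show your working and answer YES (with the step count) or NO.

Answer: NO — after 2 steps the term is F ∨ F, not yet normal

Working:
  start: ¬¬(F ∨ F) ∨ F
  →1  ¬¬(F ∨ F)
  →2  F ∨ F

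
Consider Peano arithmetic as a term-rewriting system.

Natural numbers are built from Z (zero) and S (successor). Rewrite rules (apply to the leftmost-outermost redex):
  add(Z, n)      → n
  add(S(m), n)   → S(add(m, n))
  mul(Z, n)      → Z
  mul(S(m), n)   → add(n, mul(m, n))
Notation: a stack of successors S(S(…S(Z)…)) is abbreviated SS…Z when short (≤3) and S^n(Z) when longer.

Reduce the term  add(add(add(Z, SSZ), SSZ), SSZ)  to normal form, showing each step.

Answer: normal form = S^6(Z)  (in 9 steps)

Reduction:
  start: add(add(add(Z, SSZ), SSZ), SSZ)
  →1  add(add(SSZ, SSZ), SSZ)
  →2  add(S(add(SZ, SSZ)), SSZ)
  →3  S(add(add(SZ, SSZ), SSZ))
  →4  S(add(S(add(Z, SSZ)), SSZ))
  →5  S(S(add(add(Z, SSZ), SSZ)))
  →6  S(S(add(SSZ, SSZ)))
  →7  S(S(S(add(SZ, SSZ))))
  →8  S(S(S(S(add(Z, SSZ)))))
  →9  S^6(Z)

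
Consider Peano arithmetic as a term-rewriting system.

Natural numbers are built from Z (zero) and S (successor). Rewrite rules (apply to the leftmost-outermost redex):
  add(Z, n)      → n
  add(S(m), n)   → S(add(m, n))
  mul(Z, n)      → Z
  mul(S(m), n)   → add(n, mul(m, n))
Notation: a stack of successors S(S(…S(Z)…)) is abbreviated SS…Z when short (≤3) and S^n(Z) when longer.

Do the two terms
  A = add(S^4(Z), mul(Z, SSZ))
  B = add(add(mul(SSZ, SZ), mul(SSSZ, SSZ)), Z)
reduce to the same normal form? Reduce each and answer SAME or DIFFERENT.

Answer: DIFFERENT — A ⇓ S^4(Z), B ⇓ S^8(Z)

Derivation:
Term A:
  start: add(S^4(Z), mul(Z, SSZ))
  step 1: S(add(SSSZ, mul(Z, SSZ)))
  step 2: S(S(add(SSZ, mul(Z, SSZ))))
  step 3: S(S(S(add(SZ, mul(Z, SSZ)))))
  step 4: S(S(S(S(add(Z, mul(Z, SSZ))))))
  step 5: S(S(S(S(mul(Z, SSZ)))))
  step 6: S^4(Z)

Term B:
  start: add(add(mul(SSZ, SZ), mul(SSSZ, SSZ)), Z)
  step 1: add(add(add(SZ, mul(SZ, SZ)), mul(SSSZ, SSZ)), Z)
  step 2: add(add(S(add(Z, mul(SZ, SZ))), mul(SSSZ, SSZ)), Z)
  step 3: add(S(add(add(Z, mul(SZ, SZ)), mul(SSSZ, SSZ))), Z)
  step 4: S(add(add(add(Z, mul(SZ, SZ)), mul(SSSZ, SSZ)), Z))
  step 5: S(add(add(mul(SZ, SZ), mul(SSSZ, SSZ)), Z))
  step 6: S(add(add(add(SZ, mul(Z, SZ)), mul(SSSZ, SSZ)), Z))
  step 7: S(add(add(S(add(Z, mul(Z, SZ))), mul(SSSZ, SSZ)), Z))
  step 8: S(add(S(add(add(Z, mul(Z, SZ)), mul(SSSZ, SSZ))), Z))
  step 9: S(S(add(add(add(Z, mul(Z, SZ)), mul(SSSZ, SSZ)), Z)))
  step 10: S(S(add(add(mul(Z, SZ), mul(SSSZ, SSZ)), Z)))
  step 11: S(S(add(add(Z, mul(SSSZ, SSZ)), Z)))
  step 12: S(S(add(mul(SSSZ, SSZ), Z)))
  step 13: S(S(add(add(SSZ, mul(SSZ, SSZ)), Z)))
  step 14: S(S(add(S(add(SZ, mul(SSZ, SSZ))), Z)))
  step 15: S(S(S(add(add(SZ, mul(SSZ, SSZ)), Z))))
  step 16: S(S(S(add(S(add(Z, mul(SSZ, SSZ))), Z))))
  step 17: S(S(S(S(add(add(Z, mul(SSZ, SSZ)), Z)))))
  step 18: S(S(S(S(add(mul(SSZ, SSZ), Z)))))
  step 19: S(S(S(S(add(add(SSZ, mul(SZ, SSZ)), Z)))))
  step 20: S(S(S(S(add(S(add(SZ, mul(SZ, SSZ))), Z)))))
  step 21: S(S(S(S(S(add(add(SZ, mul(SZ, SSZ)), Z))))))
  step 22: S(S(S(S(S(add(S(add(Z, mul(SZ, SSZ))), Z))))))
  step 23: S(S(S(S(S(S(add(add(Z, mul(SZ, SSZ)), Z)))))))
  step 24: S(S(S(S(S(S(add(mul(SZ, SSZ), Z)))))))
  step 25: S(S(S(S(S(S(add(add(SSZ, mul(Z, SSZ)), Z)))))))
  step 26: S(S(S(S(S(S(add(S(add(SZ, mul(Z, SSZ))), Z)))))))
  step 27: S(S(S(S(S(S(S(add(add(SZ, mul(Z, SSZ)), Z))))))))
  step 28: S(S(S(S(S(S(S(add(S(add(Z, mul(Z, SSZ))), Z))))))))
  step 29: S(S(S(S(S(S(S(S(add(add(Z, mul(Z, SSZ)), Z)))))))))
  step 30: S(S(S(S(S(S(S(S(add(mul(Z, SSZ), Z)))))))))
  step 31: S(S(S(S(S(S(S(S(add(Z, Z)))))))))
  step 32: S^8(Z)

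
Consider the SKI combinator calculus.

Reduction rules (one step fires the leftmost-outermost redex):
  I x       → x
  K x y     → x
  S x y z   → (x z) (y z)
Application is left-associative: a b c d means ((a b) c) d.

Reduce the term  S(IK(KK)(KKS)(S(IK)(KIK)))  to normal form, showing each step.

Answer: normal form = SK  (in 3 steps)

Reduction:
  start: S(IK(KK)(KKS)(S(IK)(KIK)))
  step 1: S(K(KK)(KKS)(S(IK)(KIK)))
  step 2: S(KK(S(IK)(KIK)))
  step 3: SK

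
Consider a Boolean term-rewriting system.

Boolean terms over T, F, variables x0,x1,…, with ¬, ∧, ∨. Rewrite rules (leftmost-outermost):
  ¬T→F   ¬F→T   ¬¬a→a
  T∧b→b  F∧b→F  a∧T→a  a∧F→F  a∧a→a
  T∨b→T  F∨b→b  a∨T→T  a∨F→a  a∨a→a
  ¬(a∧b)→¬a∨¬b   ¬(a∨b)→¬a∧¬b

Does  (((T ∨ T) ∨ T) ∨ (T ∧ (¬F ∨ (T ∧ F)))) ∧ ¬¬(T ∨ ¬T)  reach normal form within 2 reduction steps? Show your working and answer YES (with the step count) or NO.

  start: (((T ∨ T) ∨ T) ∨ (T ∧ (¬F ∨ (T ∧ F)))) ∧ ¬¬(T ∨ ¬T)
  [1] (T ∨ (T ∧ (¬F ∨ (T ∧ F)))) ∧ ¬¬(T ∨ ¬T)
  [2] T ∧ ¬¬(T ∨ ¬T)

Answer: NO — after 2 steps the term is T ∧ ¬¬(T ∨ ¬T), not yet normal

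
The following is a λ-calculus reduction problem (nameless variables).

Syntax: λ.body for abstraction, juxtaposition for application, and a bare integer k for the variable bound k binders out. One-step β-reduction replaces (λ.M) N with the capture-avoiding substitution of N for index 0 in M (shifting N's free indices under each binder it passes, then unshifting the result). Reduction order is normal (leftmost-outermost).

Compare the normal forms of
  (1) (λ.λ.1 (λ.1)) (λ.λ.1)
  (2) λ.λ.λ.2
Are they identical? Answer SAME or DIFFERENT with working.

Answer: SAME — A ⇓ λ.λ.λ.2, B ⇓ λ.λ.λ.2

Reduction:
Term A:
  start: (λ.λ.1 (λ.1)) (λ.λ.1)
  [1] λ.(λ.λ.1) (λ.1)
  [2] λ.λ.λ.2

Term B:
  start: λ.λ.λ.2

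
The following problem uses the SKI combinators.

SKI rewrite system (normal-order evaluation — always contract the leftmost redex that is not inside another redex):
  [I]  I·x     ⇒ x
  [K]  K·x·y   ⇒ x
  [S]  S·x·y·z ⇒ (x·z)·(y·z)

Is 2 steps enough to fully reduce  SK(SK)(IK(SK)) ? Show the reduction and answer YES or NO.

Answer: NO — after 2 steps the term is IK(SK), not yet normal

Reduction:
  start: SK(SK)(IK(SK))
  step 1: K(IK(SK))(SK(IK(SK)))
  step 2: IK(SK)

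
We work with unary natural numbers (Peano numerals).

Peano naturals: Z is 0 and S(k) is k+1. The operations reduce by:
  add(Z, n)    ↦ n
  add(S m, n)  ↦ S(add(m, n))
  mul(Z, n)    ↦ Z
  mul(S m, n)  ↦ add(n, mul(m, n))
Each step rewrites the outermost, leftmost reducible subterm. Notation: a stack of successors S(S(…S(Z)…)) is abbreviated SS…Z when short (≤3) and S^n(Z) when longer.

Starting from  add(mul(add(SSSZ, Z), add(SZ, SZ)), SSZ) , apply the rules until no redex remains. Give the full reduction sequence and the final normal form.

  start: add(mul(add(SSSZ, Z), add(SZ, SZ)), SSZ)
  step 1: add(mul(S(add(SSZ, Z)), add(SZ, SZ)), SSZ)
  step 2: add(add(add(SZ, SZ), mul(add(SSZ, Z), add(SZ, SZ))), SSZ)
  step 3: add(add(S(add(Z, SZ)), mul(add(SSZ, Z), add(SZ, SZ))), SSZ)
  step 4: add(S(add(add(Z, SZ), mul(add(SSZ, Z), add(SZ, SZ)))), SSZ)
  step 5: S(add(add(add(Z, SZ), mul(add(SSZ, Z), add(SZ, SZ))), SSZ))
  step 6: S(add(add(SZ, mul(add(SSZ, Z), add(SZ, SZ))), SSZ))
  step 7: S(add(S(add(Z, mul(add(SSZ, Z), add(SZ, SZ)))), SSZ))
  step 8: S(S(add(add(Z, mul(add(SSZ, Z), add(SZ, SZ))), SSZ)))
  step 9: S(S(add(mul(add(SSZ, Z), add(SZ, SZ)), SSZ)))
  step 10: S(S(add(mul(S(add(SZ, Z)), add(SZ, SZ)), SSZ)))
  step 11: S(S(add(add(add(SZ, SZ), mul(add(SZ, Z), add(SZ, SZ))), SSZ)))
  step 12: S(S(add(add(S(add(Z, SZ)), mul(add(SZ, Z), add(SZ, SZ))), SSZ)))
  step 13: S(S(add(S(add(add(Z, SZ), mul(add(SZ, Z), add(SZ, SZ)))), SSZ)))
  step 14: S(S(S(add(add(add(Z, SZ), mul(add(SZ, Z), add(SZ, SZ))), SSZ))))
  step 15: S(S(S(add(add(SZ, mul(add(SZ, Z), add(SZ, SZ))), SSZ))))
  step 16: S(S(S(add(S(add(Z, mul(add(SZ, Z), add(SZ, SZ)))), SSZ))))
  step 17: S(S(S(S(add(add(Z, mul(add(SZ, Z), add(SZ, SZ))), SSZ)))))
  step 18: S(S(S(S(add(mul(add(SZ, Z), add(SZ, SZ)), SSZ)))))
  step 19: S(S(S(S(add(mul(S(add(Z, Z)), add(SZ, SZ)), SSZ)))))
  step 20: S(S(S(S(add(add(add(SZ, SZ), mul(add(Z, Z), add(SZ, SZ))), SSZ)))))
  step 21: S(S(S(S(add(add(S(add(Z, SZ)), mul(add(Z, Z), add(SZ, SZ))), SSZ)))))
  step 22: S(S(S(S(add(S(add(add(Z, SZ), mul(add(Z, Z), add(SZ, SZ)))), SSZ)))))
  step 23: S(S(S(S(S(add(add(add(Z, SZ), mul(add(Z, Z), add(SZ, SZ))), SSZ))))))
  step 24: S(S(S(S(S(add(add(SZ, mul(add(Z, Z), add(SZ, SZ))), SSZ))))))
  step 25: S(S(S(S(S(add(S(add(Z, mul(add(Z, Z), add(SZ, SZ)))), SSZ))))))
  step 26: S(S(S(S(S(S(add(add(Z, mul(add(Z, Z), add(SZ, SZ))), SSZ)))))))
  step 27: S(S(S(S(S(S(add(mul(add(Z, Z), add(SZ, SZ)), SSZ)))))))
  step 28: S(S(S(S(S(S(add(mul(Z, add(SZ, SZ)), SSZ)))))))
  step 29: S(S(S(S(S(S(add(Z, SSZ)))))))
  step 30: S^8(Z)

Answer: normal form = S^8(Z)  (in 30 steps)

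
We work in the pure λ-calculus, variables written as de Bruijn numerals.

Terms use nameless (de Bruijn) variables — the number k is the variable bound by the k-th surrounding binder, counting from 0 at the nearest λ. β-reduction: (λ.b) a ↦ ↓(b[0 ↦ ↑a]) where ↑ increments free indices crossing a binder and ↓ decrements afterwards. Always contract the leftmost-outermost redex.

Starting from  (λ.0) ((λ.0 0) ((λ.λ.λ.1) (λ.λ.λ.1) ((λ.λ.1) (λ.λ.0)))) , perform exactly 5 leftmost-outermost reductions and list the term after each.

  start: (λ.0) ((λ.0 0) ((λ.λ.λ.1) (λ.λ.λ.1) ((λ.λ.1) (λ.λ.0))))
  →1  (λ.0 0) ((λ.λ.λ.1) (λ.λ.λ.1) ((λ.λ.1) (λ.λ.0)))
  →2  (λ.λ.λ.1) (λ.λ.λ.1) ((λ.λ.1) (λ.λ.0)) ((λ.λ.λ.1) (λ.λ.λ.1) ((λ.λ.1) (λ.λ.0)))
  →3  (λ.λ.1) ((λ.λ.1) (λ.λ.0)) ((λ.λ.λ.1) (λ.λ.λ.1) ((λ.λ.1) (λ.λ.0)))
  →4  (λ.(λ.λ.1) (λ.λ.0)) ((λ.λ.λ.1) (λ.λ.λ.1) ((λ.λ.1) (λ.λ.0)))
  →5  (λ.λ.1) (λ.λ.0)

Answer: after 5 steps: (λ.λ.1) (λ.λ.0)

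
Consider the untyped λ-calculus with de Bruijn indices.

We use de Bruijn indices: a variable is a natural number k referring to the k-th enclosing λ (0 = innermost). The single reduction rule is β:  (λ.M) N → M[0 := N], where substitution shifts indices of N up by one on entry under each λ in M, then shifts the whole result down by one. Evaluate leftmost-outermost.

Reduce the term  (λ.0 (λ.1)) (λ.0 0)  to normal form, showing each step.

  start: (λ.0 (λ.1)) (λ.0 0)
  →1  (λ.0 0) (λ.λ.0 0)
  →2  (λ.λ.0 0) (λ.λ.0 0)
  →3  λ.0 0

Answer: normal form = λ.0 0  (in 3 steps)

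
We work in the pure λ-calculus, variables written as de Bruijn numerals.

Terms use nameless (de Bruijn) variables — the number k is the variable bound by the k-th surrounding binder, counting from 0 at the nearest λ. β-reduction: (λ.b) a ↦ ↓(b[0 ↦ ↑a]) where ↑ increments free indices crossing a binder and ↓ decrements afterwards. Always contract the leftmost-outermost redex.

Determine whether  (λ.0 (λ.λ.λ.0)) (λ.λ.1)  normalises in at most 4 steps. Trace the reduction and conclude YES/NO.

  start: (λ.0 (λ.λ.λ.0)) (λ.λ.1)
  →1  (λ.λ.1) (λ.λ.λ.0)
  →2  λ.λ.λ.λ.0

Answer: YES — reaches normal form λ.λ.λ.λ.0 in 2 ≤ 4 steps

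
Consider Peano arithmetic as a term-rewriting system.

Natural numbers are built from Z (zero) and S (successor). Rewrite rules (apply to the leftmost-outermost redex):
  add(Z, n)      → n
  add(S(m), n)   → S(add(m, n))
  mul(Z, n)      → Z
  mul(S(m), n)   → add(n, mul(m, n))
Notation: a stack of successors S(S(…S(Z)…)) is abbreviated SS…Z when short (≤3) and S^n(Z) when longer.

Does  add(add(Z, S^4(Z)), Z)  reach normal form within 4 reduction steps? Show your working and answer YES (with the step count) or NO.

  start: add(add(Z, S^4(Z)), Z)
  step 1: add(S^4(Z), Z)
  step 2: S(add(SSSZ, Z))
  step 3: S(S(add(SSZ, Z)))
  step 4: S(S(S(add(SZ, Z))))

Answer: NO — after 4 steps the term is S(S(S(add(SZ, Z)))), not yet normal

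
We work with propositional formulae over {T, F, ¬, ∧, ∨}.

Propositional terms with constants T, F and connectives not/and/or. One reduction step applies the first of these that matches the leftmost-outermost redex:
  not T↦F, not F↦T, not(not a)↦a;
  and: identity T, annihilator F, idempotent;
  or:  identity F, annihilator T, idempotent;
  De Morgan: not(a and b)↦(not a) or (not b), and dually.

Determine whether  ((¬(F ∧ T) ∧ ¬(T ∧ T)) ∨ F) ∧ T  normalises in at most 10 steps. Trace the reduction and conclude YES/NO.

  start: ((¬(F ∧ T) ∧ ¬(T ∧ T)) ∨ F) ∧ T
  →1  (¬(F ∧ T) ∧ ¬(T ∧ T)) ∨ F
  →2  ¬(F ∧ T) ∧ ¬(T ∧ T)
  →3  (¬F ∨ ¬T) ∧ ¬(T ∧ T)
  →4  (T ∨ ¬T) ∧ ¬(T ∧ T)
  →5  T ∧ ¬(T ∧ T)
  →6  ¬(T ∧ T)
  →7  ¬T ∨ ¬T
  →8  ¬T
  →9  F

Answer: YES — reaches normal form F in 9 ≤ 10 steps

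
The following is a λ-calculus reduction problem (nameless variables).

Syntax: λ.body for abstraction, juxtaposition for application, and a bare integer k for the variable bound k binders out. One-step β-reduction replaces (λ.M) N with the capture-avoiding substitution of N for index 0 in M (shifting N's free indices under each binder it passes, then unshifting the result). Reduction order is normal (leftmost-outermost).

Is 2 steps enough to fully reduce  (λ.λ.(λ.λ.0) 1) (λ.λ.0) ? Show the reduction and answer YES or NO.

  start: (λ.λ.(λ.λ.0) 1) (λ.λ.0)
  →1  λ.(λ.λ.0) (λ.λ.0)
  →2  λ.λ.0

Answer: YES — reaches normal form λ.λ.0 in 2 ≤ 2 steps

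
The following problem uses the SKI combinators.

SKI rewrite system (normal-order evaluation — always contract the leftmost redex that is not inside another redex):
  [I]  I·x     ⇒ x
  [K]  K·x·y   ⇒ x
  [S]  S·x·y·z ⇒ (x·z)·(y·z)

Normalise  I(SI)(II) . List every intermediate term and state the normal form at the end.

Answer: normal form = SII  (in 2 steps)

Reduction:
  start: I(SI)(II)
  [1] SI(II)
  [2] SII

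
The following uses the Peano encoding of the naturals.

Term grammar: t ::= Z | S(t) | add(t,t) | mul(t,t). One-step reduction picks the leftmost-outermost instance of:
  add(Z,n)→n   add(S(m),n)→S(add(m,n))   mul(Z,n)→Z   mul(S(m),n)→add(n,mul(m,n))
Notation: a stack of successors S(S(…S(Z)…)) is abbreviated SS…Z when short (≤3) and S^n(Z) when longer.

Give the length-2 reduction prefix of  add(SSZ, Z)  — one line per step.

  start: add(SSZ, Z)
  →1  S(add(SZ, Z))
  →2  S(S(add(Z, Z)))

Answer: after 2 steps: S(S(add(Z, Z)))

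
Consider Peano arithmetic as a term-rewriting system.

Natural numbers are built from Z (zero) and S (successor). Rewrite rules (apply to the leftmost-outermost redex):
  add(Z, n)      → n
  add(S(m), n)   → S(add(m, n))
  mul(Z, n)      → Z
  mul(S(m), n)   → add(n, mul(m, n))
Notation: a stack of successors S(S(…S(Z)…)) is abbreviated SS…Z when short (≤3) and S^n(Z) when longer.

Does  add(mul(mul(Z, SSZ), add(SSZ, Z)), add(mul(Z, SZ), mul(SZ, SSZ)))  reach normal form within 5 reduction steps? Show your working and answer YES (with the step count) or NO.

  start: add(mul(mul(Z, SSZ), add(SSZ, Z)), add(mul(Z, SZ), mul(SZ, SSZ)))
  [1] add(mul(Z, add(SSZ, Z)), add(mul(Z, SZ), mul(SZ, SSZ)))
  [2] add(Z, add(mul(Z, SZ), mul(SZ, SSZ)))
  [3] add(mul(Z, SZ), mul(SZ, SSZ))
  [4] add(Z, mul(SZ, SSZ))
  [5] mul(SZ, SSZ)

Answer: NO — after 5 steps the term is mul(SZ, SSZ), not yet normal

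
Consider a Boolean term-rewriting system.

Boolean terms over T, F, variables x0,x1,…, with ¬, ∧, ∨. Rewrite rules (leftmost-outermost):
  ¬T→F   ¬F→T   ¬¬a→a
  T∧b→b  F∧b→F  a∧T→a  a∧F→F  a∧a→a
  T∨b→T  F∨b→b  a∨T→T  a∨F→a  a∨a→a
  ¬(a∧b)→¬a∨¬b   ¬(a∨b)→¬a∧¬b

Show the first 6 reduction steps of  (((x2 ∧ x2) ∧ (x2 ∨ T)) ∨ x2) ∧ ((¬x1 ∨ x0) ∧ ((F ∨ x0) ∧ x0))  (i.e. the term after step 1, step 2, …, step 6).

  start: (((x2 ∧ x2) ∧ (x2 ∨ T)) ∨ x2) ∧ ((¬x1 ∨ x0) ∧ ((F ∨ x0) ∧ x0))
  step 1: ((x2 ∧ (x2 ∨ T)) ∨ x2) ∧ ((¬x1 ∨ x0) ∧ ((F ∨ x0) ∧ x0))
  step 2: ((x2 ∧ T) ∨ x2) ∧ ((¬x1 ∨ x0) ∧ ((F ∨ x0) ∧ x0))
  step 3: (x2 ∨ x2) ∧ ((¬x1 ∨ x0) ∧ ((F ∨ x0) ∧ x0))
  step 4: x2 ∧ ((¬x1 ∨ x0) ∧ ((F ∨ x0) ∧ x0))
  step 5: x2 ∧ ((¬x1 ∨ x0) ∧ (x0 ∧ x0))
  step 6: x2 ∧ ((¬x1 ∨ x0) ∧ x0)

Answer: after 6 steps: x2 ∧ ((¬x1 ∨ x0) ∧ x0)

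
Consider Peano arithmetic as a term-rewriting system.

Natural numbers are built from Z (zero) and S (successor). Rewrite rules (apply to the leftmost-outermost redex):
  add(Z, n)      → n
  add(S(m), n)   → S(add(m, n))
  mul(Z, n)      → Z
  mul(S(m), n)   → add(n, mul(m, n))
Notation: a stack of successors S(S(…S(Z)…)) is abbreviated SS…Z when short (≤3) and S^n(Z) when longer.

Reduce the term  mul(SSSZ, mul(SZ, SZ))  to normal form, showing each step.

  start: mul(SSSZ, mul(SZ, SZ))
  step 1: add(mul(SZ, SZ), mul(SSZ, mul(SZ, SZ)))
  step 2: add(add(SZ, mul(Z, SZ)), mul(SSZ, mul(SZ, SZ)))
  step 3: add(S(add(Z, mul(Z, SZ))), mul(SSZ, mul(SZ, SZ)))
  step 4: S(add(add(Z, mul(Z, SZ)), mul(SSZ, mul(SZ, SZ))))
  step 5: S(add(mul(Z, SZ), mul(SSZ, mul(SZ, SZ))))
  step 6: S(add(Z, mul(SSZ, mul(SZ, SZ))))
  step 7: S(mul(SSZ, mul(SZ, SZ)))
  step 8: S(add(mul(SZ, SZ), mul(SZ, mul(SZ, SZ))))
  step 9: S(add(add(SZ, mul(Z, SZ)), mul(SZ, mul(SZ, SZ))))
  step 10: S(add(S(add(Z, mul(Z, SZ))), mul(SZ, mul(SZ, SZ))))
  step 11: S(S(add(add(Z, mul(Z, SZ)), mul(SZ, mul(SZ, SZ)))))
  step 12: S(S(add(mul(Z, SZ), mul(SZ, mul(SZ, SZ)))))
  step 13: S(S(add(Z, mul(SZ, mul(SZ, SZ)))))
  step 14: S(S(mul(SZ, mul(SZ, SZ))))
  step 15: S(S(add(mul(SZ, SZ), mul(Z, mul(SZ, SZ)))))
  step 16: S(S(add(add(SZ, mul(Z, SZ)), mul(Z, mul(SZ, SZ)))))
  step 17: S(S(add(S(add(Z, mul(Z, SZ))), mul(Z, mul(SZ, SZ)))))
  step 18: S(S(S(add(add(Z, mul(Z, SZ)), mul(Z, mul(SZ, SZ))))))
  step 19: S(S(S(add(mul(Z, SZ), mul(Z, mul(SZ, SZ))))))
  step 20: S(S(S(add(Z, mul(Z, mul(SZ, SZ))))))
  step 21: S(S(S(mul(Z, mul(SZ, SZ)))))
  step 22: SSSZ

Answer: normal form = SSSZ  (in 22 steps)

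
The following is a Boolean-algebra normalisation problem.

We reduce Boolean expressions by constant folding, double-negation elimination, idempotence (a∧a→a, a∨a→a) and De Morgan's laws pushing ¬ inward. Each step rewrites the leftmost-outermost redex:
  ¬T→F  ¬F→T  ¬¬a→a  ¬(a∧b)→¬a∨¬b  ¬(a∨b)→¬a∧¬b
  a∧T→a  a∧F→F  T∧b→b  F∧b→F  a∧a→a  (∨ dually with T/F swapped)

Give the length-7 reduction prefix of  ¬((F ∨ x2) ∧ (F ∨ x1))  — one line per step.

Answer: after 7 steps: ¬x2 ∨ ¬x1

Working:
  start: ¬((F ∨ x2) ∧ (F ∨ x1))
  →1  ¬(F ∨ x2) ∨ ¬(F ∨ x1)
  →2  (¬F ∧ ¬x2) ∨ ¬(F ∨ x1)
  →3  (T ∧ ¬x2) ∨ ¬(F ∨ x1)
  →4  ¬x2 ∨ ¬(F ∨ x1)
  →5  ¬x2 ∨ (¬F ∧ ¬x1)
  →6  ¬x2 ∨ (T ∧ ¬x1)
  →7  ¬x2 ∨ ¬x1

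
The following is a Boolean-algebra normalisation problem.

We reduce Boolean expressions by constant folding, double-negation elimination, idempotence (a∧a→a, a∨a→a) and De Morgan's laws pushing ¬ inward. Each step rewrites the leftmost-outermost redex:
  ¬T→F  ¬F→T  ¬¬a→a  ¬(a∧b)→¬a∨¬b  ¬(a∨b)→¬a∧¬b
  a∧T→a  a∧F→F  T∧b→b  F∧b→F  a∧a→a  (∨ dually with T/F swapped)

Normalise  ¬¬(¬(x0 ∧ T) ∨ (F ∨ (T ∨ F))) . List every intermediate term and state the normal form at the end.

  start: ¬¬(¬(x0 ∧ T) ∨ (F ∨ (T ∨ F)))
  [1] ¬(x0 ∧ T) ∨ (F ∨ (T ∨ F))
  [2] (¬x0 ∨ ¬T) ∨ (F ∨ (T ∨ F))
  [3] (¬x0 ∨ F) ∨ (F ∨ (T ∨ F))
  [4] ¬x0 ∨ (F ∨ (T ∨ F))
  [5] ¬x0 ∨ (T ∨ F)
  [6] ¬x0 ∨ T
  [7] T

Answer: normal form = T  (in 7 steps)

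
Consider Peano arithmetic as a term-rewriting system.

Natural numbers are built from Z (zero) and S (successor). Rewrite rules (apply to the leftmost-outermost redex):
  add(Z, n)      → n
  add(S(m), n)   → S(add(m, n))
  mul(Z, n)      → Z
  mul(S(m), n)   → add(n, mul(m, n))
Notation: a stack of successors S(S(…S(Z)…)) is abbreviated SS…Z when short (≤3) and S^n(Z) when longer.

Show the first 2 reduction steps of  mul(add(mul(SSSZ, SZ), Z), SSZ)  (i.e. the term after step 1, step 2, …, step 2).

Answer: after 2 steps: mul(add(S(add(Z, mul(SSZ, SZ))), Z), SSZ)

Working:
  start: mul(add(mul(SSSZ, SZ), Z), SSZ)
  step 1: mul(add(add(SZ, mul(SSZ, SZ)), Z), SSZ)
  step 2: mul(add(S(add(Z, mul(SSZ, SZ))), Z), SSZ)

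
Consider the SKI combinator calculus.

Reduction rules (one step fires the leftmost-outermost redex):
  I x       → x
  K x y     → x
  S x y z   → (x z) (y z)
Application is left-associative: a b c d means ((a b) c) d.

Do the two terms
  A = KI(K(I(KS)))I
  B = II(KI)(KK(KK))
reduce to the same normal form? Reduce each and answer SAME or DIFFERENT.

Answer: SAME — A ⇓ I, B ⇓ I

Working:
Term A:
  start: KI(K(I(KS)))I
  →1  II
  →2  I

Term B:
  start: II(KI)(KK(KK))
  →1  I(KI)(KK(KK))
  →2  KI(KK(KK))
  →3  I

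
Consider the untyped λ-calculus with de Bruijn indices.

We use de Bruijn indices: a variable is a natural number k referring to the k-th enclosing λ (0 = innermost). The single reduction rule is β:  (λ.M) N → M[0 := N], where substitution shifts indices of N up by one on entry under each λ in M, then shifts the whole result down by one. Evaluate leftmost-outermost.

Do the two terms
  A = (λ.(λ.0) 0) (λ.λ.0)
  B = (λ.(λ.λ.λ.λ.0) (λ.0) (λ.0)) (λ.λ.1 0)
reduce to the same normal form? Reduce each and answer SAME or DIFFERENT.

Term A:
  start: (λ.(λ.0) 0) (λ.λ.0)
  →1  (λ.0) (λ.λ.0)
  →2  λ.λ.0

Term B:
  start: (λ.(λ.λ.λ.λ.0) (λ.0) (λ.0)) (λ.λ.1 0)
  →1  (λ.λ.λ.λ.0) (λ.0) (λ.0)
  →2  (λ.λ.λ.0) (λ.0)
  →3  λ.λ.0

Answer: SAME — A ⇓ λ.λ.0, B ⇓ λ.λ.0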